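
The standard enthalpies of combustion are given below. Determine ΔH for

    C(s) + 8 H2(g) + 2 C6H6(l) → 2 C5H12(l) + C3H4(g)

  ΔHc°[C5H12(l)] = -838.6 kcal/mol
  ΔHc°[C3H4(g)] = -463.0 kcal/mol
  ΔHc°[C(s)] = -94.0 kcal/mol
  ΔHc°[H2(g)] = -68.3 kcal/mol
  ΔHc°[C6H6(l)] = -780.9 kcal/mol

ΔH = -62.0 kcal/mol

Using ΔH = Σ nΔHc°(reactants) − Σ nΔHc°(products):
= [1·(-94.0) + 8·(-68.3) + 2·(-780.9)] − [2·(-838.6) + 1·(-463.0)]
= -62.0 kcal/mol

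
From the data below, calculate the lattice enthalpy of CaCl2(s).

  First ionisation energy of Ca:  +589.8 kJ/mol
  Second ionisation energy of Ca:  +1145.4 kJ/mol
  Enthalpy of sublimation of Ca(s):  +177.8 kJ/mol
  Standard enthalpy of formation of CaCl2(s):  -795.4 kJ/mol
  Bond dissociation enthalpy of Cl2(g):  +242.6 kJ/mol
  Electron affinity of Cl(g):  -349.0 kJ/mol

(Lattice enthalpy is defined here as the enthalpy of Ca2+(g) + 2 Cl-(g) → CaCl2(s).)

ΔHf° = 1·ΔHsub + 1·(ΣIE) + 1·D(Cl2) + 2·EA + U
-795.4 = 1·(+177.8) + 1·(+1735.2) + 1·(+242.6) + 2·(-349.0) + U
U = -795.4 − (+1457.6) = -2253.0 kJ/mol

U = -2253.0 kJ/mol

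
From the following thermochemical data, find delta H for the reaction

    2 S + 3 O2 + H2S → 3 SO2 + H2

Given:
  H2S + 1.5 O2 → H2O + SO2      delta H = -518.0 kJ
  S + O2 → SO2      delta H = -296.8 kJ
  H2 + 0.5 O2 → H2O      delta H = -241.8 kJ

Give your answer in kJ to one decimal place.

delta H = -869.8 kJ

equation 1 as written (H2S already on the reactant side): -518.0 kJ
equation 2 × 2 (scale by 2 for the 2 S): (2)·(-296.8) = -593.6 kJ
equation 3 reversed (H2 must end up as a product): +241.8 kJ
Combining the equations, delta H = (-518.0) + (-593.6) + (+241.8) = -869.8 kJ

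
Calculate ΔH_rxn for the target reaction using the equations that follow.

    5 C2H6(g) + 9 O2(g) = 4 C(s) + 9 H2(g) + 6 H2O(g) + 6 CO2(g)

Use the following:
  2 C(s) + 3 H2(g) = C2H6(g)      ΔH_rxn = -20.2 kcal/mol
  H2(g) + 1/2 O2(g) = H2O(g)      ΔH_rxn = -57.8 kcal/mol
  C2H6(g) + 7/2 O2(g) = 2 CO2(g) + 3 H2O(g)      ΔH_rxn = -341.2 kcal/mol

ΔH_rxn = -809.8 kcal/mol

equation 1 reversed and × 2 (C(s) must end up as a product; ×2 to match 4 C(s) in the target): (-2)·(-20.2) = +40.4 kcal/mol
equation 2 reversed and × 3: (-3)·(-57.8) = +173.4 kcal/mol
equation 3 × 3 (scale by 3 for the 6 CO2(g)): (3)·(-341.2) = -1023.6 kcal/mol
ΔH_rxn = (+40.4) + (+173.4) + (-1023.6) = -809.8 kcal/mol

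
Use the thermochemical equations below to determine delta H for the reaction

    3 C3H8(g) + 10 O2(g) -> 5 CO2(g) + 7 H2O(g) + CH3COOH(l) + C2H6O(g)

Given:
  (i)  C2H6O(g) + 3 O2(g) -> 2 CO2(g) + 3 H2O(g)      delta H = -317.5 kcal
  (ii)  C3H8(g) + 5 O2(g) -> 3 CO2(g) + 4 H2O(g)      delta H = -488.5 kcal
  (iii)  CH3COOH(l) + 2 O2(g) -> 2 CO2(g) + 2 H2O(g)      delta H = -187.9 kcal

(i) reversed (reverse to put C2H6O(g) on the product side): +317.5 kcal
(ii) × 3 (scale by 3 for the 3 C3H8(g)): (3)·(-488.5) = -1465.5 kcal
(iii) reversed (reverse to put CH3COOH(l) on the product side): +187.9 kcal
delta H = (+317.5) + (-1465.5) + (+187.9) = -960.1 kcal

delta H = -960.1 kcal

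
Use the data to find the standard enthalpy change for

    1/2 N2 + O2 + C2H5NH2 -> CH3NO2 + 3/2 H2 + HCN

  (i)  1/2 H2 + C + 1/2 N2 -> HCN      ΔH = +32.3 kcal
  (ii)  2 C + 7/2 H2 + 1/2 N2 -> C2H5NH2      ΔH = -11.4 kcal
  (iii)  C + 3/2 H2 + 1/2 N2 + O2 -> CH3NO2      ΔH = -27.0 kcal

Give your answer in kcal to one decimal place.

ΔH = 16.7 kcal

(i) as written: +32.3 kcal
(ii) reversed: +11.4 kcal
(iii) as written: -27.0 kcal
Summing the manipulated equations, ΔH = (+32.3) + (+11.4) + (-27.0) = 16.7 kcal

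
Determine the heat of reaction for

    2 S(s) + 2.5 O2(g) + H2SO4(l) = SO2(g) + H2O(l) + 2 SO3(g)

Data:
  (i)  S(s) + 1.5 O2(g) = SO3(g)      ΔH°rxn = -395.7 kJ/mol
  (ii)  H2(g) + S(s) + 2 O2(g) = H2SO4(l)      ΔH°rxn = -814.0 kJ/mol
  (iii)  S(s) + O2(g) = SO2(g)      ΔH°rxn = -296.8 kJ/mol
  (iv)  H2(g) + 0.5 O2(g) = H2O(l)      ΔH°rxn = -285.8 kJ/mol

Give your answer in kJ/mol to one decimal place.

(i) × 2 (scale by 2 for the 2 SO3(g)): (2)·(-395.7) = -791.4 kJ/mol
(ii) reversed (reverse to put H2SO4(l) on the reactant side): +814.0 kJ/mol
(iii) as written (SO2(g) already on the product side): -296.8 kJ/mol
(iv) as written (H2O(l) already on the product side): -285.8 kJ/mol
Combining the equations, ΔH°rxn = (2)·(-395.7) + (-1)·(-814.0) + (1)·(-296.8) + (1)·(-285.8) = -560.0 kJ/mol

ΔH°rxn = -560.0 kJ/mol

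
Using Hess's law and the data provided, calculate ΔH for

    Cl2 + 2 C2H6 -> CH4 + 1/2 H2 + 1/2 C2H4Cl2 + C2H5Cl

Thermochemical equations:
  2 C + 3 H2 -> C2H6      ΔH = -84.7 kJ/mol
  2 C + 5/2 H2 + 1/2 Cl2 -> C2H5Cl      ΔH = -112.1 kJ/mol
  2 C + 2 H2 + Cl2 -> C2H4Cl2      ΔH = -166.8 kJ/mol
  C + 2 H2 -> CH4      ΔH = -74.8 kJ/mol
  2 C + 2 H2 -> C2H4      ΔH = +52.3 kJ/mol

ΔH = -100.9 kJ/mol

equation 1 reversed and × 2: (-2)·(-84.7) = +169.4 kJ/mol
equation 2 as written: -112.1 kJ/mol
equation 3 × 1/2: (1/2)·(-166.8) = -83.4 kJ/mol
equation 4 as written: -74.8 kJ/mol
equation 5: not needed.
ΔH = (-2)·(-84.7) + (1)·(-112.1) + (1/2)·(-166.8) + (1)·(-74.8) = -100.9 kJ/mol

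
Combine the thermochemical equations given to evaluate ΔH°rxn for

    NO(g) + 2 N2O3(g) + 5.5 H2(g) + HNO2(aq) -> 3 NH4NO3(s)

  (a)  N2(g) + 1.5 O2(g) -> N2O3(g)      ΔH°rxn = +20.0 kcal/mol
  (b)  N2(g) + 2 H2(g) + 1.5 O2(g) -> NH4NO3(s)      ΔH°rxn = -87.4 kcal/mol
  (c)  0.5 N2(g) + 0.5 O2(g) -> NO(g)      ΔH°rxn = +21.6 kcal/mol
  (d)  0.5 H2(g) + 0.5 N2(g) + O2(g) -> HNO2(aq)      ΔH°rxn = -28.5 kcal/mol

ΔH°rxn = -295.3 kcal/mol

(a) reversed and × 2 (N2O3(g) must end up as a reactant; scale by 2 for the 2 N2O3(g)): (-2)·(+20.0) = -40.0 kcal/mol
(b) × 3 (scale by 3 for the 3 NH4NO3(s)): (3)·(-87.4) = -262.2 kcal/mol
(c) reversed (reverse to put NO(g) on the reactant side): -21.6 kcal/mol
(d) reversed (reverse to put HNO2(aq) on the reactant side): +28.5 kcal/mol
Summing the manipulated equations, ΔH°rxn = (-2)·(+20.0) + (3)·(-87.4) + (-1)·(+21.6) + (-1)·(-28.5) = -295.3 kcal/mol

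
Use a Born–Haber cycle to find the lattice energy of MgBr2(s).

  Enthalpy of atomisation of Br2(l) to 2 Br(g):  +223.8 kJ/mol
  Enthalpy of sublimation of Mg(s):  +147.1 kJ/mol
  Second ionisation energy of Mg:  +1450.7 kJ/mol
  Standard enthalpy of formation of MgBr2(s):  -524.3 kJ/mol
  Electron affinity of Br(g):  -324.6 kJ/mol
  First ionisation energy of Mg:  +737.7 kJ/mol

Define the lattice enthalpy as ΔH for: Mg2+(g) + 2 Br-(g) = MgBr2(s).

U = -2434.4 kJ/mol

ΔHf° = 1·ΔHsub + 1·(ΣIE) + 1·D(Br2) + 2·EA + U
-524.3 = 1·(+147.1) + 1·(+2188.4) + 1·(+223.8) + 2·(-324.6) + U
U = -524.3 − (+1910.1) = -2434.4 kJ/mol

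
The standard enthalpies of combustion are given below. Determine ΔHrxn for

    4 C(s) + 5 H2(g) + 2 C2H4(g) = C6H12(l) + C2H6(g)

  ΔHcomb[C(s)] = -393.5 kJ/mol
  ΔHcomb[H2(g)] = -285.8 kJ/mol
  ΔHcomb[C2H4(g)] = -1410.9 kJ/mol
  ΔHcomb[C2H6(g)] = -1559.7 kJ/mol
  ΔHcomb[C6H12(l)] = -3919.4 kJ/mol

ΔHrxn = -345.7 kJ/mol

Using ΔH = Σ nΔHc°(reactants) − Σ nΔHc°(products):
= [4·(-393.5) + 5·(-285.8) + 2·(-1410.9)] − [1·(-3919.4) + 1·(-1559.7)]
= -345.7 kJ/mol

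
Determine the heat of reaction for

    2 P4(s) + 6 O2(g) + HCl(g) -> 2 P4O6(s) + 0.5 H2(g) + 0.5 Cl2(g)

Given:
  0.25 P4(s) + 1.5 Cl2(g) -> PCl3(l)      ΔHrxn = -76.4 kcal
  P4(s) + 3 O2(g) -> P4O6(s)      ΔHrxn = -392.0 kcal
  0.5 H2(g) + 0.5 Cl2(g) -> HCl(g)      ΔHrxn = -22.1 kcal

equation 1: not needed (PCl3(l) appears nowhere else).
equation 2 × 2 (scale by 2 for the 2 P4O6(s)): (2)·(-392.0) = -784.0 kcal
equation 3 reversed (HCl(g) must end up as a reactant): +22.1 kcal
Combining the equations, ΔHrxn = (2)·(-392.0) + (-1)·(-22.1) = -761.9 kcal

ΔHrxn = -761.9 kcal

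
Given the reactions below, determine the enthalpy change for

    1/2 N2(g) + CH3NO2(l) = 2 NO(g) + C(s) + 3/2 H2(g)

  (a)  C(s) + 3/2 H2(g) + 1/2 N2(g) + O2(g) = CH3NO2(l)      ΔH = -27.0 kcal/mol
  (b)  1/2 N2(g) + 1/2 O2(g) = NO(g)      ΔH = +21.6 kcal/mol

ΔH = 70.2 kcal/mol

(a) reversed: +27.0 kcal/mol
(b) × 2: (2)·(+21.6) = +43.2 kcal/mol
Summing the manipulated equations, ΔH = (+27.0) + (+43.2) = 70.2 kcal/mol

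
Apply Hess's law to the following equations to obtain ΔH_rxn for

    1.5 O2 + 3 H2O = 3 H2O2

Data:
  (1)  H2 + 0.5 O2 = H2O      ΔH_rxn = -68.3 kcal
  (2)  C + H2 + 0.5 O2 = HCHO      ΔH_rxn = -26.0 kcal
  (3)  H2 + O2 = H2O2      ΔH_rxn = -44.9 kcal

ΔH_rxn = 70.2 kcal

(1) reversed and × 3: (-3)·(-68.3) = +204.9 kcal
(2): not needed.
(3) × 3: (3)·(-44.9) = -134.7 kcal
ΔH_rxn = (+204.9) + (-134.7) = 70.2 kcal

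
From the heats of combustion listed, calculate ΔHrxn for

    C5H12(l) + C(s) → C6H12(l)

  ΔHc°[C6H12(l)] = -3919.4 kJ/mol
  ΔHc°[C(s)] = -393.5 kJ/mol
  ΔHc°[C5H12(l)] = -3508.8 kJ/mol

With combustion enthalpies, reactants minus products:
= [1·(-3508.8) + 1·(-393.5)] − [1·(-3919.4)]
= 17.1 kJ/mol

ΔHrxn = 17.1 kJ/mol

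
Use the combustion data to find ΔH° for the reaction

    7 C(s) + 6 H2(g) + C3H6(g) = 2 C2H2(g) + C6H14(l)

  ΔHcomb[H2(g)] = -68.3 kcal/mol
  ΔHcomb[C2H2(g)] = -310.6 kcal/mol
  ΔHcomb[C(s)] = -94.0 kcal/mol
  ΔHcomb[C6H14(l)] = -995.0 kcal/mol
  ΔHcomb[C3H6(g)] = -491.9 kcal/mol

With combustion enthalpies, reactants minus products:
= [7·(-94.0) + 6·(-68.3) + 1·(-491.9)] − [2·(-310.6) + 1·(-995.0)]
= 56.5 kcal/mol

ΔH° = 56.5 kcal/mol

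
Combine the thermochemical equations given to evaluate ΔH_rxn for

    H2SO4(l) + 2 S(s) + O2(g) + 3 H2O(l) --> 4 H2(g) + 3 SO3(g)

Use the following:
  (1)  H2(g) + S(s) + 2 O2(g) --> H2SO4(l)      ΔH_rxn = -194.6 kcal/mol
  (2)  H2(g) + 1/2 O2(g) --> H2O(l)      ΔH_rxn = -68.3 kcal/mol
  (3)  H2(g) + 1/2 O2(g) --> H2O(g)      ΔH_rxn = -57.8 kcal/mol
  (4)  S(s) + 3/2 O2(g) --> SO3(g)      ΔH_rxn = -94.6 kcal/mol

(1) reversed (reverse to put H2SO4(l) on the reactant side): +194.6 kcal/mol
(2) reversed and × 3 (H2O(l) must end up as a reactant; ×3 to match 3 H2O(l) in the target): (-3)·(-68.3) = +204.9 kcal/mol
(3): not needed (H2O(g) appears nowhere else).
(4) × 3 (×3 to match 3 SO3(g) in the target): (3)·(-94.6) = -283.8 kcal/mol
Summing the manipulated equations, ΔH_rxn = (+194.6) + (+204.9) + (-283.8) = 115.7 kcal/mol

ΔH_rxn = 115.7 kcal/mol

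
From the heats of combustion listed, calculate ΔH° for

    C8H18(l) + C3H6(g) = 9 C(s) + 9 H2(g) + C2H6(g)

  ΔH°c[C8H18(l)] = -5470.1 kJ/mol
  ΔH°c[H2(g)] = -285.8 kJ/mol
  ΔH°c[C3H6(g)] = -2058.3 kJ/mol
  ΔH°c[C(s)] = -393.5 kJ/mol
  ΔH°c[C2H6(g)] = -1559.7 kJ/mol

With combustion enthalpies, reactants minus products:
= [1·(-5470.1) + 1·(-2058.3)] − [9·(-393.5) + 9·(-285.8) + 1·(-1559.7)]
= 145.0 kJ/mol

ΔH° = 145.0 kJ/mol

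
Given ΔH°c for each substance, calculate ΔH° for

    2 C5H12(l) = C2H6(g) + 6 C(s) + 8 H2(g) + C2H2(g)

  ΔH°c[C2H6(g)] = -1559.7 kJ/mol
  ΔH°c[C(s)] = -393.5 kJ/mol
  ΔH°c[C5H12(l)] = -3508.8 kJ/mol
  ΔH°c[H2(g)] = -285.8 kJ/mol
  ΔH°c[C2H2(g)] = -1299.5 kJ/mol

Using ΔH = Σ nΔHc°(reactants) − Σ nΔHc°(products):
= [2·(-3508.8)] − [1·(-1559.7) + 6·(-393.5) + 8·(-285.8) + 1·(-1299.5)]
= 489.0 kJ/mol

ΔH° = 489.0 kJ/mol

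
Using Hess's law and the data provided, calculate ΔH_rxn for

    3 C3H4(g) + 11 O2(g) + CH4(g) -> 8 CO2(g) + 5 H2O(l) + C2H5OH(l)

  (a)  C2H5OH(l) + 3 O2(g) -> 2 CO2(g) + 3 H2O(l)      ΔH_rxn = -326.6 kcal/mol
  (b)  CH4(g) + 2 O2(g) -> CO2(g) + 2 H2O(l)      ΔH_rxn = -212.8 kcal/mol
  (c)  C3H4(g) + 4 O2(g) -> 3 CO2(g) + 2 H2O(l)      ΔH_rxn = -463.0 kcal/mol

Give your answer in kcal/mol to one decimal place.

ΔH_rxn = -1275.2 kcal/mol

(a) reversed (reverse to put C2H5OH(l) on the product side): +326.6 kcal/mol
(b) as written (CH4(g) already on the reactant side): -212.8 kcal/mol
(c) × 3 (×3 to match 3 C3H4(g) in the target): (3)·(-463.0) = -1389.0 kcal/mol
Summing the manipulated equations, ΔH_rxn = (-1)·(-326.6) + (1)·(-212.8) + (3)·(-463.0) = -1275.2 kcal/mol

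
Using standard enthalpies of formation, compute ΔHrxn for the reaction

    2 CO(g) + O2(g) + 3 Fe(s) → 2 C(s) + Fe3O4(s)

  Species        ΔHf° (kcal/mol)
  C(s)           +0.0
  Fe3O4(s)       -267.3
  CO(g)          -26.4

ΔHrxn = -214.5 kcal/mol

Products: 2·(+0.0) + 1·(-267.3) = -267.3
Reactants: 2·(-26.4) + 1·(+0.0) + 3·(+0.0) = -52.8
ΔHrxn = (-267.3) − (-52.8) = -214.5 kcal/mol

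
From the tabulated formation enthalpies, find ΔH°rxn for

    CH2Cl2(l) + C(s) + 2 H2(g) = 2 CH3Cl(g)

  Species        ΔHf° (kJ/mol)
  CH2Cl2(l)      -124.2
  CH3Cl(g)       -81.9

ΔH°rxn = -39.6 kJ/mol

ΔH°rxn = Σ nΔHf°(products) − Σ nΔHf°(reactants).
Products: 2·(-81.9) = -163.8
Reactants: 1·(-124.2) + 1·(+0.0) + 2·(+0.0) = -124.2
ΔH°rxn = (-163.8) − (-124.2) = -39.6 kJ/mol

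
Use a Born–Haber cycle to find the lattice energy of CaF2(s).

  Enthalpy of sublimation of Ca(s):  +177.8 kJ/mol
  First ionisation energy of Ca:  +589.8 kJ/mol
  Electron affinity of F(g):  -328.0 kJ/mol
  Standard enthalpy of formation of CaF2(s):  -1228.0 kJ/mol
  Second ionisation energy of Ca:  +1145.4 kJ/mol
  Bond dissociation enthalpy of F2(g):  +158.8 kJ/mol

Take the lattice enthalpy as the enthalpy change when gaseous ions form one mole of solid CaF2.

ΔHf° = 1·ΔHsub + 1·(ΣIE) + 1·D(F2) + 2·EA + U
-1228.0 = 1·(+177.8) + 1·(+1735.2) + 1·(+158.8) + 2·(-328.0) + U
U = -1228.0 − (+1415.8) = -2643.8 kJ/mol

U = -2643.8 kJ/mol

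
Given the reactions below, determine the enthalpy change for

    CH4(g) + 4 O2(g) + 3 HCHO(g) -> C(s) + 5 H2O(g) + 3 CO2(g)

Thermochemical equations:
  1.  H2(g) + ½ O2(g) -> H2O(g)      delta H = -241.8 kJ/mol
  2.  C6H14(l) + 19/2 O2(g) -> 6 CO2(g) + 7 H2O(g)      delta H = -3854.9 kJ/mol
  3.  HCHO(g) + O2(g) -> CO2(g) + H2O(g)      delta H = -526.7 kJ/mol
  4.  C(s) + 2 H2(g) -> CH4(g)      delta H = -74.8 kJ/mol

delta H = -1988.9 kJ/mol

eq. 1 × 2: (2)·(-241.8) = -483.6 kJ/mol
eq. 2: not needed (C6H14(l) appears nowhere else).
eq. 3 × 3 (scale by 3 for the 3 HCHO(g)): (3)·(-526.7) = -1580.1 kJ/mol
eq. 4 reversed (CH4(g) must end up as a reactant): +74.8 kJ/mol
delta H = (-483.6) + (-1580.1) + (+74.8) = -1988.9 kJ/mol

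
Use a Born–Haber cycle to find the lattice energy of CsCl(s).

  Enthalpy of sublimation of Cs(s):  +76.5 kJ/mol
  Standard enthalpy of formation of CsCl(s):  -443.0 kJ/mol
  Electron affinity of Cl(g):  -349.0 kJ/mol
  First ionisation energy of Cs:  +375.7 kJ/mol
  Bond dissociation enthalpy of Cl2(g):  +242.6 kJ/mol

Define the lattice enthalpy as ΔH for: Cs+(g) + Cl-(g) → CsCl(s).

ΔHf° = 1·ΔHsub + 1·(ΣIE) + 1/2·D(Cl2) + 1·EA + U
-443.0 = 1·(+76.5) + 1·(+375.7) + 1/2·(+242.6) + 1·(-349.0) + U
U = -443.0 − (+224.5) = -667.5 kJ/mol

U = -667.5 kJ/mol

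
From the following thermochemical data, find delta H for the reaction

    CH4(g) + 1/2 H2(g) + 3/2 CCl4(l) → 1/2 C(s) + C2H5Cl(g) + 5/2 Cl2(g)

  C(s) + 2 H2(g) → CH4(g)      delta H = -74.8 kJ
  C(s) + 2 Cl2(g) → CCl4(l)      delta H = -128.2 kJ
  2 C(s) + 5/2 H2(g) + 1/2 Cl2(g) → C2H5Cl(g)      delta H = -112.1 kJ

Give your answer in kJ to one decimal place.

equation 1 reversed: +74.8 kJ
equation 2 reversed and × 3/2: (-3/2)·(-128.2) = +192.3 kJ
equation 3 as written: -112.1 kJ
delta H = (-1)·(-74.8) + (-3/2)·(-128.2) + (1)·(-112.1) = 155.0 kJ

delta H = 155.0 kJ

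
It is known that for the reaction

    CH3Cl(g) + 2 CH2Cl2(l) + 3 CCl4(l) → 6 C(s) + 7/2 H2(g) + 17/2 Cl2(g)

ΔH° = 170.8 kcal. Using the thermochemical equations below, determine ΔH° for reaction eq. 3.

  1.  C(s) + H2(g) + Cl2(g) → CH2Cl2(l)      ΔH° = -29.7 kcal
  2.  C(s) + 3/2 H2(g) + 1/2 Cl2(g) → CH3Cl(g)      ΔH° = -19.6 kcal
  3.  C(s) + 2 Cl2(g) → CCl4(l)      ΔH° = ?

ΔH° = -30.6 kcal

eq. 1 reversed and × 2 (reverse to put CH2Cl2(l) on the reactant side; ×2 to match 2 CH2Cl2(l) in the target): (-2)·(-29.7) = +59.4 kcal
eq. 2 reversed (CH3Cl(g) must end up as a reactant): +19.6 kcal
eq. 3 reversed and × 3 (CCl4(l) must end up as a reactant; ×3 to match 3 CCl4(l) in the target): contributes −3·x
+170.8 = (+59.4) + (+19.6) − 3·x
x = (+170.8 − (+79.0)) / (-3) = -30.6 kcal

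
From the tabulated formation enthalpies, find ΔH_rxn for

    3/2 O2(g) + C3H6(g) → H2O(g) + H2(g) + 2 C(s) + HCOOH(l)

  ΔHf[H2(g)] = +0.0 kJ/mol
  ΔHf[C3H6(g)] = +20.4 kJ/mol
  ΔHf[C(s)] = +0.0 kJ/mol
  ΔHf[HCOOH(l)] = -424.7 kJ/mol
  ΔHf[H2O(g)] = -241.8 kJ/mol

Products: 1·(-241.8) + 1·(+0.0) + 2·(+0.0) + 1·(-424.7) = -666.5
Reactants: 3/2·(+0.0) + 1·(+20.4) = +20.4
ΔH_rxn = (-666.5) − (+20.4) = -686.9 kJ/mol

ΔH_rxn = -686.9 kJ/mol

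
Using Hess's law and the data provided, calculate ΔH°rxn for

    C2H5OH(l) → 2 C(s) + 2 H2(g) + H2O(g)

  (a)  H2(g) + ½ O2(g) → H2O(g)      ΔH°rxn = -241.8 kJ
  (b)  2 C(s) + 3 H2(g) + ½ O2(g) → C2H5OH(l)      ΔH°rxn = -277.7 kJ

(a) as written (H2O(g) already on the product side): -241.8 kJ
(b) reversed (reverse to put C2H5OH(l) on the reactant side): +277.7 kJ
Since enthalpy is a state function, ΔH°rxn = (1)·(-241.8) + (-1)·(-277.7) = 35.9 kJ

ΔH°rxn = 35.9 kJ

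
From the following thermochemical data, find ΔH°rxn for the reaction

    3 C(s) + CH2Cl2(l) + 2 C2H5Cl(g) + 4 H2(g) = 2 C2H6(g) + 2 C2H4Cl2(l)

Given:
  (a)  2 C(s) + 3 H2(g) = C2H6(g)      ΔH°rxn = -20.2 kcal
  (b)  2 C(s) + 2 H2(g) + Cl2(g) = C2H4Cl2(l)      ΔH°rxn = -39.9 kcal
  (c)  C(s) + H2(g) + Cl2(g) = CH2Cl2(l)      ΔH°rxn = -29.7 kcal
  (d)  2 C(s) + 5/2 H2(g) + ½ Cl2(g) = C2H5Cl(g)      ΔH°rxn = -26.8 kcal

(a) × 2: (2)·(-20.2) = -40.4 kcal
(b) × 2: (2)·(-39.9) = -79.8 kcal
(c) reversed: +29.7 kcal
(d) reversed and × 2: (-2)·(-26.8) = +53.6 kcal
ΔH°rxn = (2)·(-20.2) + (2)·(-39.9) + (-1)·(-29.7) + (-2)·(-26.8) = -36.9 kcal

ΔH°rxn = -36.9 kcal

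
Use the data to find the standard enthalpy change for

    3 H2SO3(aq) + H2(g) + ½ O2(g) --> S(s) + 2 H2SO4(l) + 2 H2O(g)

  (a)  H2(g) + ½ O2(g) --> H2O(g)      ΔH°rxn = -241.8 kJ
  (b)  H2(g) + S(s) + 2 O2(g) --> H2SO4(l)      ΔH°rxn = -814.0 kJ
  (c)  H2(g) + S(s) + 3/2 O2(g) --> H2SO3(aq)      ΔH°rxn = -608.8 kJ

(a) × 2: (2)·(-241.8) = -483.6 kJ
(b) × 2: (2)·(-814.0) = -1628.0 kJ
(c) reversed and × 3: (-3)·(-608.8) = +1826.4 kJ
ΔH°rxn = (-483.6) + (-1628.0) + (+1826.4) = -285.2 kJ

ΔH°rxn = -285.2 kJ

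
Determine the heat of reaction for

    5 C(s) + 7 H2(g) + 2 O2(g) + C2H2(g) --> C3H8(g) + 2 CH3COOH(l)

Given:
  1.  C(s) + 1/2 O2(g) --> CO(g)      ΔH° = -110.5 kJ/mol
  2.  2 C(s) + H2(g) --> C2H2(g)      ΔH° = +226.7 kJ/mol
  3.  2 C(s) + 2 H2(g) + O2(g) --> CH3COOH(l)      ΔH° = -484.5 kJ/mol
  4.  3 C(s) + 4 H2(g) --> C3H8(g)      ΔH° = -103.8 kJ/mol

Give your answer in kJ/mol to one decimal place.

ΔH° = -1299.5 kJ/mol

eq. 1: not needed.
eq. 2 reversed: -226.7 kJ/mol
eq. 3 × 2: (2)·(-484.5) = -969.0 kJ/mol
eq. 4 as written: -103.8 kJ/mol
Since enthalpy is a state function, ΔH° = (-1)·(+226.7) + (2)·(-484.5) + (1)·(-103.8) = -1299.5 kJ/mol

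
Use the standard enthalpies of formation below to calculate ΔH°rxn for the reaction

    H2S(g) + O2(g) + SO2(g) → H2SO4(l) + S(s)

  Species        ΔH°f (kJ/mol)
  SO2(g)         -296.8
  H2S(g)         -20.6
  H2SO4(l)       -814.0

ΔH°rxn = -496.6 kJ/mol

ΔH°rxn = Σ nΔHf°(products) − Σ nΔHf°(reactants).
Products: 1·(-814.0) + 1·(+0.0) = -814.0
Reactants: 1·(-20.6) + 1·(+0.0) + 1·(-296.8) = -317.4
ΔH°rxn = (-814.0) − (-317.4) = -496.6 kJ/mol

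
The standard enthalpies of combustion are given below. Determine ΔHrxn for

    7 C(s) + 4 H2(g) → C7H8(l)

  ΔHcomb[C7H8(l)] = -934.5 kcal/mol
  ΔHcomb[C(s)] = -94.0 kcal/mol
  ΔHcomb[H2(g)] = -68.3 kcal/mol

Using ΔH = Σ nΔHc°(reactants) − Σ nΔHc°(products):
= [7·(-94.0) + 4·(-68.3)] − [1·(-934.5)]
= 3.3 kcal/mol

ΔHrxn = 3.3 kcal/mol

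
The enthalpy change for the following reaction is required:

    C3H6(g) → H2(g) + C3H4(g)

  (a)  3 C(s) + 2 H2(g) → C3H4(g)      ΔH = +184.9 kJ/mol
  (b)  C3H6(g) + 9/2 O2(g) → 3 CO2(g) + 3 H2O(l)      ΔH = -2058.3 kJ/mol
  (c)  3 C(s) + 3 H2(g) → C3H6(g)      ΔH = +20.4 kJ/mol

(a) as written (C3H4(g) already on the product side): +184.9 kJ/mol
(b): not needed (H2O(l) appears nowhere else).
(c) reversed: -20.4 kJ/mol
Combining the equations, ΔH = (1)·(+184.9) + (-1)·(+20.4) = 164.5 kJ/mol

ΔH = 164.5 kJ/mol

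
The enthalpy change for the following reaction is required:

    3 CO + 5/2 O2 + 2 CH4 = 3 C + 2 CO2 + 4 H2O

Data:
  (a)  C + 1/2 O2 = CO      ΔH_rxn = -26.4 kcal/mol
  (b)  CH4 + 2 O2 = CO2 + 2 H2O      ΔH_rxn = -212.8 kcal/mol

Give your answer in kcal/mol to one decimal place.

ΔH_rxn = -346.4 kcal/mol

(a) reversed and × 3: (-3)·(-26.4) = +79.2 kcal/mol
(b) × 2: (2)·(-212.8) = -425.6 kcal/mol
Since enthalpy is a state function, ΔH_rxn = (-3)·(-26.4) + (2)·(-212.8) = -346.4 kcal/mol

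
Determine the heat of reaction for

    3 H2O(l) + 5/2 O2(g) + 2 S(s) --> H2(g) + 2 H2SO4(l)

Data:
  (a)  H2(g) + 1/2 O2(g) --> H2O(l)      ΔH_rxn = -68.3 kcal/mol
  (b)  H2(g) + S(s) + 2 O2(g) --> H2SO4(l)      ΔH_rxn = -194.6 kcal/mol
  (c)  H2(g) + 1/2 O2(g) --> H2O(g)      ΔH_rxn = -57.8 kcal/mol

ΔH_rxn = -184.3 kcal/mol

(a) reversed and × 3: (-3)·(-68.3) = +204.9 kcal/mol
(b) × 2: (2)·(-194.6) = -389.2 kcal/mol
(c): not needed.
ΔH_rxn = (+204.9) + (-389.2) = -184.3 kcal/mol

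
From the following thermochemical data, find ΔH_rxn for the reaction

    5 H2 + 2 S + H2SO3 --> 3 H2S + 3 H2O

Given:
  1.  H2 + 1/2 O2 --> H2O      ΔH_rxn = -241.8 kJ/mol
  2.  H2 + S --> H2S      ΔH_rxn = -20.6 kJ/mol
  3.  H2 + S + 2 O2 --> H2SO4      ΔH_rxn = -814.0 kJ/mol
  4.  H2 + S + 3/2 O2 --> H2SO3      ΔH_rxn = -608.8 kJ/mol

ΔH_rxn = -178.4 kJ/mol

eq. 1 × 3: (3)·(-241.8) = -725.4 kJ/mol
eq. 2 × 3: (3)·(-20.6) = -61.8 kJ/mol
eq. 3: not needed.
eq. 4 reversed: +608.8 kJ/mol
Summing the manipulated equations, ΔH_rxn = (-725.4) + (-61.8) + (+608.8) = -178.4 kJ/mol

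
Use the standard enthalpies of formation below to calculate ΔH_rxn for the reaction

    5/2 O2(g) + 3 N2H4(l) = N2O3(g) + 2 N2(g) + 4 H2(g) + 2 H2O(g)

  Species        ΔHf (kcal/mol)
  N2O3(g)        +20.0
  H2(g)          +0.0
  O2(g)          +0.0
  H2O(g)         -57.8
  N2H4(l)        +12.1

ΔH°rxn = Σ nΔHf°(products) − Σ nΔHf°(reactants).
Products: 1·(+20.0) + 2·(+0.0) + 4·(+0.0) + 2·(-57.8) = -95.6
Reactants: 5/2·(+0.0) + 3·(+12.1) = +36.3
ΔH_rxn = (-95.6) − (+36.3) = -131.9 kcal/mol

ΔH_rxn = -131.9 kcal/mol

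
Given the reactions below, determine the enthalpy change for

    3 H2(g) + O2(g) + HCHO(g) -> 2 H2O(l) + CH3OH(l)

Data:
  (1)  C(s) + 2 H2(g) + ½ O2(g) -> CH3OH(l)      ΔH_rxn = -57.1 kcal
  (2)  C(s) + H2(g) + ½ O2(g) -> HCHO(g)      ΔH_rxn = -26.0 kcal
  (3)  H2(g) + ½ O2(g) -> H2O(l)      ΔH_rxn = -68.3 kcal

ΔH_rxn = -167.7 kcal

(1) as written: -57.1 kcal
(2) reversed: +26.0 kcal
(3) × 2: (2)·(-68.3) = -136.6 kcal
ΔH_rxn = (1)·(-57.1) + (-1)·(-26.0) + (2)·(-68.3) = -167.7 kcal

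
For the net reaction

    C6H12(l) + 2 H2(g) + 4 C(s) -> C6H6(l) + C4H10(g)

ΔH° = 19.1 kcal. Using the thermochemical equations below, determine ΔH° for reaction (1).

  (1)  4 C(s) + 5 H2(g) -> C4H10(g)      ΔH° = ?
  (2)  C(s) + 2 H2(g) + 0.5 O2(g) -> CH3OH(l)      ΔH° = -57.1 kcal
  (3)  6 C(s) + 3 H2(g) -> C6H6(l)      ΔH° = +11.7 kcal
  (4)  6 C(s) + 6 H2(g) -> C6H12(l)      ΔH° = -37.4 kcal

ΔH° = -30.0 kcal

(1) as written: contributes x
(2): not needed.
(3) as written: +11.7 kcal
(4) reversed: +37.4 kcal
+19.1 = (+11.7) + (+37.4) + x
x = (+19.1 − (+49.1)) / (1) = -30.0 kcal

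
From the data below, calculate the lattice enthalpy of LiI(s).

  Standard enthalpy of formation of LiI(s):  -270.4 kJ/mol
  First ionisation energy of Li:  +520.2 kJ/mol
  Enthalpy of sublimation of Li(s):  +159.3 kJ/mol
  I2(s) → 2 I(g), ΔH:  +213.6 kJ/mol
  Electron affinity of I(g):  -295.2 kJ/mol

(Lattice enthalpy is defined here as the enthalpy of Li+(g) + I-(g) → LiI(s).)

U = -761.5 kJ/mol

ΔHf° = 1·ΔHsub + 1·(ΣIE) + 1/2·D(I2) + 1·EA + U
-270.4 = 1·(+159.3) + 1·(+520.2) + 1/2·(+213.6) + 1·(-295.2) + U
U = -270.4 − (+491.1) = -761.5 kJ/mol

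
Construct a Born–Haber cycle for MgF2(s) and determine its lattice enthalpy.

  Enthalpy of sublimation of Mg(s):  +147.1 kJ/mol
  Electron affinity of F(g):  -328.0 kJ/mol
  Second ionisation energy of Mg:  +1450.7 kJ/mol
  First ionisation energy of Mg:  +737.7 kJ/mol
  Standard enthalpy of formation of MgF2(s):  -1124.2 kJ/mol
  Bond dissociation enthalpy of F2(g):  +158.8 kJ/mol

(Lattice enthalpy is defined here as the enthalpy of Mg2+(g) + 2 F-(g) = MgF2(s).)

ΔHf° = 1·ΔHsub + 1·(ΣIE) + 1·D(F2) + 2·EA + U
-1124.2 = 1·(+147.1) + 1·(+2188.4) + 1·(+158.8) + 2·(-328.0) + U
U = -1124.2 − (+1838.3) = -2962.5 kJ/mol

U = -2962.5 kJ/mol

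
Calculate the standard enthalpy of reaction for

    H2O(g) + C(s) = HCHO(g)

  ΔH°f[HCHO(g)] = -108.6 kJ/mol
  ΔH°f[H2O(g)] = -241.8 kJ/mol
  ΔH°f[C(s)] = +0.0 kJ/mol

ΔH°rxn = Σ nΔHf°(products) − Σ nΔHf°(reactants).
Products: 1·(-108.6) = -108.6
Reactants: 1·(-241.8) + 1·(+0.0) = -241.8
ΔH_rxn = (-108.6) − (-241.8) = 133.2 kJ/mol

ΔH_rxn = 133.2 kJ/mol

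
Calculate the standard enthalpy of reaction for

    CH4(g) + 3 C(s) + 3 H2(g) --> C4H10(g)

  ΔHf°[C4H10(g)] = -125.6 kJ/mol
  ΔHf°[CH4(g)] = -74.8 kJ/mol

ΔH°rxn = -50.8 kJ/mol

Products: 1·(-125.6) = -125.6
Reactants: 1·(-74.8) + 3·(+0.0) + 3·(+0.0) = -74.8
ΔH°rxn = (-125.6) − (-74.8) = -50.8 kJ/mol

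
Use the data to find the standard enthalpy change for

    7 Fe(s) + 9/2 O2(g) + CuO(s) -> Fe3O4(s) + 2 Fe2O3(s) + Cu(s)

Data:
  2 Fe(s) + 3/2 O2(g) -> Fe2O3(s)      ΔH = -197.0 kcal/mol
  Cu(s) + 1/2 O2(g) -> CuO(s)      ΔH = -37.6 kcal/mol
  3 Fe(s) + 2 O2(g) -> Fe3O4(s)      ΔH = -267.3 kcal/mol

ΔH = -623.7 kcal/mol

equation 1 × 2 (scale by 2 for the 2 Fe2O3(s)): (2)·(-197.0) = -394.0 kcal/mol
equation 2 reversed (reverse to put CuO(s) on the reactant side): +37.6 kcal/mol
equation 3 as written (Fe3O4(s) already on the product side): -267.3 kcal/mol
ΔH = (2)·(-197.0) + (-1)·(-37.6) + (1)·(-267.3) = -623.7 kcal/mol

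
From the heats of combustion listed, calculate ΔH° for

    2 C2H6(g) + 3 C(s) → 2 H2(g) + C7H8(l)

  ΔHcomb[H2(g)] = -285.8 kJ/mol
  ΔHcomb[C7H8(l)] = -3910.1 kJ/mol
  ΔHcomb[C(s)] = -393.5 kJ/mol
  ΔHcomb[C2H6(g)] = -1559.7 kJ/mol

ΔH° = 181.8 kJ/mol

Using ΔH = Σ nΔHc°(reactants) − Σ nΔHc°(products):
= [2·(-1559.7) + 3·(-393.5)] − [2·(-285.8) + 1·(-3910.1)]
= 181.8 kJ/mol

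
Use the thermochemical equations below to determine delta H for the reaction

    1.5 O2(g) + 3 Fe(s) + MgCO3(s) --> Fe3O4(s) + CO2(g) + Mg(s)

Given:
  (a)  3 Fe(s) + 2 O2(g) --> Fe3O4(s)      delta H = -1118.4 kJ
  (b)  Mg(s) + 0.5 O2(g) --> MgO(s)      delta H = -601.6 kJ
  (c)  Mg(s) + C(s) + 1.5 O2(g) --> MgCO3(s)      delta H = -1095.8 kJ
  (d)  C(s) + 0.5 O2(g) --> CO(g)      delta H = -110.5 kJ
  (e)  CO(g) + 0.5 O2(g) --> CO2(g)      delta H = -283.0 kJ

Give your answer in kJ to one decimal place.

delta H = -416.1 kJ

(a) as written (Fe3O4(s) already on the product side): -1118.4 kJ
(b): not needed (MgO(s) appears nowhere else).
(c) reversed (MgCO3(s) must end up as a reactant): +1095.8 kJ
(d) as written: -110.5 kJ
(e) as written (CO2(g) already on the product side): -283.0 kJ
delta H = (-1118.4) + (+1095.8) + (-110.5) + (-283.0) = -416.1 kJ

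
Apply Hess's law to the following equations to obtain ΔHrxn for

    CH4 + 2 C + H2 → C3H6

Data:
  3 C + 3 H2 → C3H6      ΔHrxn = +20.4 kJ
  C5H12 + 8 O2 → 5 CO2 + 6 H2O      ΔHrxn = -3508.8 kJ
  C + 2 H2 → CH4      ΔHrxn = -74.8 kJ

equation 1 as written (C3H6 already on the product side): +20.4 kJ
equation 2: not needed (CO2 appears nowhere else).
equation 3 reversed (reverse to put CH4 on the reactant side): +74.8 kJ
Since enthalpy is a state function, ΔHrxn = (+20.4) + (+74.8) = 95.2 kJ

ΔHrxn = 95.2 kJ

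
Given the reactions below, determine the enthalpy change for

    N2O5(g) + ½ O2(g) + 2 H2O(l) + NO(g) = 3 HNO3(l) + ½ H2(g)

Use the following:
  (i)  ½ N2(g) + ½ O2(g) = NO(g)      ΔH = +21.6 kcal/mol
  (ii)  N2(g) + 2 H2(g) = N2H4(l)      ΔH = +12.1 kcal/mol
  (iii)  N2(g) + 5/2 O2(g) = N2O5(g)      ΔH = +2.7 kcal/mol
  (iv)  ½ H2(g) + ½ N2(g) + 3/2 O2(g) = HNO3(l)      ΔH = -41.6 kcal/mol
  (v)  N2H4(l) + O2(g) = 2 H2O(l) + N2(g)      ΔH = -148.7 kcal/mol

(i) reversed (reverse to put NO(g) on the reactant side): -21.6 kcal/mol
(ii) reversed: -12.1 kcal/mol
(iii) reversed (N2O5(g) must end up as a reactant): -2.7 kcal/mol
(iv) × 3 (scale by 3 for the 3 HNO3(l)): (3)·(-41.6) = -124.8 kcal/mol
(v) reversed (reverse to put H2O(l) on the reactant side): +148.7 kcal/mol
Combining the equations, ΔH = (-21.6) + (-12.1) + (-2.7) + (-124.8) + (+148.7) = -12.5 kcal/mol

ΔH = -12.5 kcal/mol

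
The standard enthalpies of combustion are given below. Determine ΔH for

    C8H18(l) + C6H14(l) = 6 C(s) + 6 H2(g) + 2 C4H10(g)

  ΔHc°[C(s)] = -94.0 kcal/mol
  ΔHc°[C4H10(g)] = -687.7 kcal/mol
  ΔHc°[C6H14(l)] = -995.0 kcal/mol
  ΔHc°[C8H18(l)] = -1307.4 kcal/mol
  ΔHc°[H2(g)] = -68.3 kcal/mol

ΔH = 46.8 kcal/mol

With combustion enthalpies, reactants minus products:
= [1·(-1307.4) + 1·(-995.0)] − [6·(-94.0) + 6·(-68.3) + 2·(-687.7)]
= 46.8 kcal/mol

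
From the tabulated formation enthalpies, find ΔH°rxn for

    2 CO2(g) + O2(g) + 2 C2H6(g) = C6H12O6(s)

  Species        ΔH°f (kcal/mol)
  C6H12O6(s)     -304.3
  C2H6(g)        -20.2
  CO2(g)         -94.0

Products: 1·(-304.3) = -304.3
Reactants: 2·(-94.0) + 1·(+0.0) + 2·(-20.2) = -228.4
ΔH°rxn = (-304.3) − (-228.4) = -75.9 kcal/mol

ΔH°rxn = -75.9 kcal/mol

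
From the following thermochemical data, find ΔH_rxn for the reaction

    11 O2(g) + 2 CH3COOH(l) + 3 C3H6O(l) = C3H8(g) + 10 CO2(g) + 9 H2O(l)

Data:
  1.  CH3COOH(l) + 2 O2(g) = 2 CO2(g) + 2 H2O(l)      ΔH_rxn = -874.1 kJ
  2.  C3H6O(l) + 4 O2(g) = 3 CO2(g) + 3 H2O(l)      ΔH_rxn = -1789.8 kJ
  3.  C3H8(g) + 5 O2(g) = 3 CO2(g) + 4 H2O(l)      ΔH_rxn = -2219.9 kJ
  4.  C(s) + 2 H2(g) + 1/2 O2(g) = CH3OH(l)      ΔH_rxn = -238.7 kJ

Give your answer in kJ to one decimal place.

eq. 1 × 2 (×2 to match 2 CH3COOH(l) in the target): (2)·(-874.1) = -1748.2 kJ
eq. 2 × 3 (×3 to match 3 C3H6O(l) in the target): (3)·(-1789.8) = -5369.4 kJ
eq. 3 reversed (C3H8(g) must end up as a product): +2219.9 kJ
eq. 4: not needed (H2(g) appears nowhere else).
ΔH_rxn = (-1748.2) + (-5369.4) + (+2219.9) = -4897.7 kJ

ΔH_rxn = -4897.7 kJ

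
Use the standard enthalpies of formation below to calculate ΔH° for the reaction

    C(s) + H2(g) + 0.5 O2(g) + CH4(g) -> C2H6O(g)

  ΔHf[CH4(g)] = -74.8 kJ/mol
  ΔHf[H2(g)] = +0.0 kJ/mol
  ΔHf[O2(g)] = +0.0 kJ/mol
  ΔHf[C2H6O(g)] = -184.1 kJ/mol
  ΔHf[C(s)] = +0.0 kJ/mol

ΔH°rxn = Σ nΔHf°(products) − Σ nΔHf°(reactants).
Products: 1·(-184.1) = -184.1
Reactants: 1·(+0.0) + 1·(+0.0) + 1/2·(+0.0) + 1·(-74.8) = -74.8
ΔH° = (-184.1) − (-74.8) = -109.3 kJ/mol

ΔH° = -109.3 kJ/mol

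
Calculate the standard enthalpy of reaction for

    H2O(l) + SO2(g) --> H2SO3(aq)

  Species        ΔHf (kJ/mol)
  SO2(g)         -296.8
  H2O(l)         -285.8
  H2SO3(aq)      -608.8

Products: 1·(-608.8) = -608.8
Reactants: 1·(-285.8) + 1·(-296.8) = -582.6
ΔH_rxn = (-608.8) − (-582.6) = -26.2 kJ/mol

ΔH_rxn = -26.2 kJ/mol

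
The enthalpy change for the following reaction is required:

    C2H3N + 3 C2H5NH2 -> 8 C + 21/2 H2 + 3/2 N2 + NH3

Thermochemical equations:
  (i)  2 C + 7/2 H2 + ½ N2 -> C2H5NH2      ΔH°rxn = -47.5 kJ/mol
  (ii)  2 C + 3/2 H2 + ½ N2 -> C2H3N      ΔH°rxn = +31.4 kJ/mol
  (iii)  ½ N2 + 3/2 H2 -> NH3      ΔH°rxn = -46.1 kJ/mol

(i) reversed and × 3 (reverse to put C2H5NH2 on the reactant side; ×3 to match 3 C2H5NH2 in the target): (-3)·(-47.5) = +142.5 kJ/mol
(ii) reversed (C2H3N must end up as a reactant): -31.4 kJ/mol
(iii) as written (NH3 already on the product side): -46.1 kJ/mol
ΔH°rxn = (+142.5) + (-31.4) + (-46.1) = 65.0 kJ/mol

ΔH°rxn = 65.0 kJ/mol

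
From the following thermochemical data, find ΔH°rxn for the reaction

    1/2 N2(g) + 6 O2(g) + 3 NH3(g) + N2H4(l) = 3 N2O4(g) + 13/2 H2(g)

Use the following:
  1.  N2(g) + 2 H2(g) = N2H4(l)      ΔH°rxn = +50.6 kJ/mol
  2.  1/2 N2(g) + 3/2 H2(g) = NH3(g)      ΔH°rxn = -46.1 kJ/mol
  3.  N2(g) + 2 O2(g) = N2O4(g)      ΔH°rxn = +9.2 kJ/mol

ΔH°rxn = 115.3 kJ/mol

eq. 1 reversed: -50.6 kJ/mol
eq. 2 reversed and × 3: (-3)·(-46.1) = +138.3 kJ/mol
eq. 3 × 3: (3)·(+9.2) = +27.6 kJ/mol
ΔH°rxn = (-1)·(+50.6) + (-3)·(-46.1) + (3)·(+9.2) = 115.3 kJ/mol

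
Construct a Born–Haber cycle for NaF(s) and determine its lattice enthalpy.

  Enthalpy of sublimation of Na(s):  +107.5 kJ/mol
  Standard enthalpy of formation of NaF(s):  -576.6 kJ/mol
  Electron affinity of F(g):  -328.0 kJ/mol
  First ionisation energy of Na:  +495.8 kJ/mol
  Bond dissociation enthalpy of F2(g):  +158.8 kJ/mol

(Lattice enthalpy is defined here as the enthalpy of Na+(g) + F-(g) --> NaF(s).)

U = -931.3 kJ/mol

ΔHf° = 1·ΔHsub + 1·(ΣIE) + 1/2·D(F2) + 1·EA + U
-576.6 = 1·(+107.5) + 1·(+495.8) + 1/2·(+158.8) + 1·(-328.0) + U
U = -576.6 − (+354.7) = -931.3 kJ/mol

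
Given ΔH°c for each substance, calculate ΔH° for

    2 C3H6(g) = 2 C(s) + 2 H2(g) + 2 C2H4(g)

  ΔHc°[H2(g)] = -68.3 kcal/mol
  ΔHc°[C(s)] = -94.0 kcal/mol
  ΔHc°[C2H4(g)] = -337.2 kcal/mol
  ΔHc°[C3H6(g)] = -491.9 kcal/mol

ΔH° = 15.2 kcal/mol

With combustion enthalpies, reactants minus products:
= [2·(-491.9)] − [2·(-94.0) + 2·(-68.3) + 2·(-337.2)]
= 15.2 kcal/mol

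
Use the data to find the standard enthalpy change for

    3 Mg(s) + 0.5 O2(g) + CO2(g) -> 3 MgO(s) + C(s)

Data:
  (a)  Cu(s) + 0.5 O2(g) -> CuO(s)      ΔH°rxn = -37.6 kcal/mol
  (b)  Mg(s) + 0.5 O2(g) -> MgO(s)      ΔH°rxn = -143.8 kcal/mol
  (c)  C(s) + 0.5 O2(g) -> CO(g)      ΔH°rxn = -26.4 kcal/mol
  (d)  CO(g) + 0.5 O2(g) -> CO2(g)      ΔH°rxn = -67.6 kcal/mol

ΔH°rxn = -337.4 kcal/mol

(a): not needed.
(b) × 3: (3)·(-143.8) = -431.4 kcal/mol
(c) reversed: +26.4 kcal/mol
(d) reversed: +67.6 kcal/mol
ΔH°rxn = (3)·(-143.8) + (-1)·(-26.4) + (-1)·(-67.6) = -337.4 kcal/mol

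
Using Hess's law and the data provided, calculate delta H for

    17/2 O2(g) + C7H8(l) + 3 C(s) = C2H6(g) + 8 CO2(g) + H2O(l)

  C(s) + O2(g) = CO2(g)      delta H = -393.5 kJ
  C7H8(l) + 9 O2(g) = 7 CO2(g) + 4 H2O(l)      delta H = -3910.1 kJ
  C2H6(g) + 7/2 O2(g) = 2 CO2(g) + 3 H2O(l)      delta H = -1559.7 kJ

equation 1 × 3 (×3 to match 3 C(s) in the target): (3)·(-393.5) = -1180.5 kJ
equation 2 as written (C7H8(l) already on the reactant side): -3910.1 kJ
equation 3 reversed (C2H6(g) must end up as a product): +1559.7 kJ
By Hess's law, delta H = (3)·(-393.5) + (1)·(-3910.1) + (-1)·(-1559.7) = -3530.9 kJ

delta H = -3530.9 kJ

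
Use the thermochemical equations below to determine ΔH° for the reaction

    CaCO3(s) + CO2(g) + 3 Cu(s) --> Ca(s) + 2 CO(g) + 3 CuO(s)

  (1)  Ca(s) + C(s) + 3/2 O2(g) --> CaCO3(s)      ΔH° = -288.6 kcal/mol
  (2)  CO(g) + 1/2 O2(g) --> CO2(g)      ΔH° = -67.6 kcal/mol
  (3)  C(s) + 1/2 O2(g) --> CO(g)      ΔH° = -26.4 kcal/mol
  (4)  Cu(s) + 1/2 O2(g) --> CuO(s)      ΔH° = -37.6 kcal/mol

ΔH° = 217.0 kcal/mol

(1) reversed: +288.6 kcal/mol
(2) reversed: +67.6 kcal/mol
(3) as written: -26.4 kcal/mol
(4) × 3: (3)·(-37.6) = -112.8 kcal/mol
By Hess's law, ΔH° = (+288.6) + (+67.6) + (-26.4) + (-112.8) = 217.0 kcal/mol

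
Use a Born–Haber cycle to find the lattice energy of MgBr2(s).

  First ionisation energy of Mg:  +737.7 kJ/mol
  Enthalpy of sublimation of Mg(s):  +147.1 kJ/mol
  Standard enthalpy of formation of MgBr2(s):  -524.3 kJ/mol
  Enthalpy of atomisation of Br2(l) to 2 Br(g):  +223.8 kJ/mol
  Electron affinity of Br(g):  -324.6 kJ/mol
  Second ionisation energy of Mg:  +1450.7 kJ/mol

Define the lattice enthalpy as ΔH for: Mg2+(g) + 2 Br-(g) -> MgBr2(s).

U = -2434.4 kJ/mol

ΔHf° = 1·ΔHsub + 1·(ΣIE) + 1·D(Br2) + 2·EA + U
-524.3 = 1·(+147.1) + 1·(+2188.4) + 1·(+223.8) + 2·(-324.6) + U
U = -524.3 − (+1910.1) = -2434.4 kJ/mol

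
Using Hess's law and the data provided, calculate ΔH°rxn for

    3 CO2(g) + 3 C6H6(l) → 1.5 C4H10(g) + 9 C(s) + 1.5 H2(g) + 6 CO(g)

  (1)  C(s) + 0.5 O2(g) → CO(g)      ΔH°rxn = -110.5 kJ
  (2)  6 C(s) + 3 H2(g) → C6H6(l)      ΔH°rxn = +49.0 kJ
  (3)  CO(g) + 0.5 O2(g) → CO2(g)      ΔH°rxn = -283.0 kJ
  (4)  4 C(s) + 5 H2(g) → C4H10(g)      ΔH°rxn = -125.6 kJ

ΔH°rxn = 182.1 kJ

(1) × 3: (3)·(-110.5) = -331.5 kJ
(2) reversed and × 3: (-3)·(+49.0) = -147.0 kJ
(3) reversed and × 3: (-3)·(-283.0) = +849.0 kJ
(4) × 3/2: (3/2)·(-125.6) = -188.4 kJ
By Hess's law, ΔH°rxn = (3)·(-110.5) + (-3)·(+49.0) + (-3)·(-283.0) + (3/2)·(-125.6) = 182.1 kJ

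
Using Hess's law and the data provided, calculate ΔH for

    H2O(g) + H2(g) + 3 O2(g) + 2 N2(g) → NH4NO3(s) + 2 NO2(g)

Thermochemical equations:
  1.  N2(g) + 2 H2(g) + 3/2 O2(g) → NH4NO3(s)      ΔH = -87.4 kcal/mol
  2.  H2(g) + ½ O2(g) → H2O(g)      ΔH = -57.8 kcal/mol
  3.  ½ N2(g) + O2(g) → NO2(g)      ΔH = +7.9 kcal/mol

ΔH = -13.8 kcal/mol

eq. 1 as written: -87.4 kcal/mol
eq. 2 reversed: +57.8 kcal/mol
eq. 3 × 2: (2)·(+7.9) = +15.8 kcal/mol
Summing the manipulated equations, ΔH = (-87.4) + (+57.8) + (+15.8) = -13.8 kcal/mol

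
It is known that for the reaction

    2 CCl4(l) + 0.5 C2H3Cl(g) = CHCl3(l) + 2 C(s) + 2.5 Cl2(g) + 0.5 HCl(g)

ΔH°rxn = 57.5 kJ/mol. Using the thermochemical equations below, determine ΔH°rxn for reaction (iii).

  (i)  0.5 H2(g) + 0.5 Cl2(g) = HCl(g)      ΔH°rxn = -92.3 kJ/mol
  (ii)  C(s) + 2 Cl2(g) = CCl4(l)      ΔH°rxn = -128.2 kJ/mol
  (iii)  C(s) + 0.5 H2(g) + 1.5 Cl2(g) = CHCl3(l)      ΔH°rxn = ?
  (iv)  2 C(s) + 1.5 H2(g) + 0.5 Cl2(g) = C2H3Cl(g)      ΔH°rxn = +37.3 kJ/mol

ΔH°rxn = -134.1 kJ/mol

(i) × 1/2: (1/2)·(-92.3) = -46.15 kJ/mol
(ii) reversed and × 2: (-2)·(-128.2) = +256.4 kJ/mol
(iii) as written: contributes x
(iv) reversed and × 1/2: (-1/2)·(+37.3) = -18.65 kJ/mol
+57.5 = (-46.15) + (+256.4) + (-18.65) + x
x = (+57.5 − (+191.6)) / (1) = -134.1 kJ/mol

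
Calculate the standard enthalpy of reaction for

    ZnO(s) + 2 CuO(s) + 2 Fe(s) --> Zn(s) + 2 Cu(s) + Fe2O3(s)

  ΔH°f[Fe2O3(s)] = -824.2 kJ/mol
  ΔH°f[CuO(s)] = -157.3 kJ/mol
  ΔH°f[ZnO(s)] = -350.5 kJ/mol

Products: 1·(+0.0) + 2·(+0.0) + 1·(-824.2) = -824.2
Reactants: 1·(-350.5) + 2·(-157.3) + 2·(+0.0) = -665.1
ΔH_rxn = (-824.2) − (-665.1) = -159.1 kJ/mol

ΔH_rxn = -159.1 kJ/mol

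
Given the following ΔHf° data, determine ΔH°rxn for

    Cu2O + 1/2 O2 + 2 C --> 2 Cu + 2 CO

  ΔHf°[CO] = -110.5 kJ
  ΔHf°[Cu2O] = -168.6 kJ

Products: 2·(+0.0) + 2·(-110.5) = -221.0
Reactants: 1·(-168.6) + 1/2·(+0.0) + 2·(+0.0) = -168.6
ΔH°rxn = (-221.0) − (-168.6) = -52.4 kJ

ΔH°rxn = -52.4 kJ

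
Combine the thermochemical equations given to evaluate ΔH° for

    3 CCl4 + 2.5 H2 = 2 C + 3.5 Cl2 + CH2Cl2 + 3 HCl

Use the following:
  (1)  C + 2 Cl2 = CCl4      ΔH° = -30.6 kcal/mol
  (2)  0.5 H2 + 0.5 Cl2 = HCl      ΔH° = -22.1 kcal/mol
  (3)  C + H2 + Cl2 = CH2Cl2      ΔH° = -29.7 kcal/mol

(1) reversed and × 3 (CCl4 must end up as a reactant; scale by 3 for the 3 CCl4): (-3)·(-30.6) = +91.8 kcal/mol
(2) × 3 (×3 to match 3 HCl in the target): (3)·(-22.1) = -66.3 kcal/mol
(3) as written (CH2Cl2 already on the product side): -29.7 kcal/mol
Summing the manipulated equations, ΔH° = (+91.8) + (-66.3) + (-29.7) = -4.2 kcal/mol

ΔH° = -4.2 kcal/mol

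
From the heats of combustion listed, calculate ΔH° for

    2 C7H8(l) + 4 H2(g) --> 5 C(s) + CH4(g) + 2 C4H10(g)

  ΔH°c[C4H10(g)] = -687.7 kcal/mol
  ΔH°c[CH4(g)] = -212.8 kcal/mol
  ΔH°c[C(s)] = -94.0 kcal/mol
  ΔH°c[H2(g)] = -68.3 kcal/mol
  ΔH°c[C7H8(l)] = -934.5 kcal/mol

ΔH° = -84.0 kcal/mol

With combustion enthalpies, reactants minus products:
= [2·(-934.5) + 4·(-68.3)] − [5·(-94.0) + 1·(-212.8) + 2·(-687.7)]
= -84.0 kcal/mol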